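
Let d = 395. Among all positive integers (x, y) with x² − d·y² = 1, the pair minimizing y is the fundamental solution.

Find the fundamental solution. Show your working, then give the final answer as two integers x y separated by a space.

159 8

√395 → a₀=19, period (1,6,1,38); ℓ=4 even so k=3
a_0=19:  p_0=19·1+0=19,  q_0=19·0+1=1
a_1=1:  p_1=1·19+1=20,  q_1=1·1+0=1
a_2=6:  p_2=6·20+19=139,  q_2=6·1+1=7
a_3=1:  p_3=1·139+20=159,  q_3=1·7+1=8
fundamental: x₁=159, y₁=8  (since 25281 − 395·64 = 1)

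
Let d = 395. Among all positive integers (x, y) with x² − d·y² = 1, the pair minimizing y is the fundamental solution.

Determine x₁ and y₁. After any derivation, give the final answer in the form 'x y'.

159 8

[19; 1,6,1,38] for √395; ℓ=4 ⇒ convergent index 3
k=0  a_k=19  p_k/q_k = 19/1
…
k=2  a_k=6  p_k/q_k = 139/7
k=3  a_k=1  p_k/q_k = 159/8
→ (159, 8).  Check: 159²=25281, 395·8²=25280, difference 1.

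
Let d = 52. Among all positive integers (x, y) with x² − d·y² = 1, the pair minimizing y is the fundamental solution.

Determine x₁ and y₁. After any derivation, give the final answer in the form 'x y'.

d=52: √d = [7; 4,1,2,1,4,14] (ℓ=6, even), read p_5/q_5
step 0: (7, 1)  from 7·(1,0) + (0,1)
step 1: (29, 4)  from 4·(7,1) + (1,0)
step 2: (36, 5)  from 1·(29,4) + (7,1)
step 3: (101, 14)  from 2·(36,5) + (29,4)
step 4: (137, 19)  from 1·(101,14) + (36,5)
step 5: (649, 90)  from 4·(137,19) + (101,14)
(x₁, y₁) = (649, 90);  649² − 52·90² = 1 ✓

649 90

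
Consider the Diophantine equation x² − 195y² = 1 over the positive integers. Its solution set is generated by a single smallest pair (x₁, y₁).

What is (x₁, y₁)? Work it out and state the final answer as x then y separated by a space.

14 1

√195 = [13; 1,26, …], period ℓ=2 (even) → k=1
k=0  a_k=13  p_k/q_k = 13/1
k=1  a_k=1  p_k/q_k = 14/1
(x₁, y₁) = (14, 1);  14² − 195·1² = 1 ✓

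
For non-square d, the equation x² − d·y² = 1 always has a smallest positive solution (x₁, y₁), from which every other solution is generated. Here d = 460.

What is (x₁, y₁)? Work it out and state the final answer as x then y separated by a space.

2535751 118230

√460 = [21; 2,4,3,1,2,10,2,1,3,4,2,42, …], period ℓ=12 (even) → k=11
i=0: a=21 ⇒ p=21, q=1
i=1: a=2 ⇒ p=43, q=2
…
i=3: a=3 ⇒ p=622, q=29
…
i=5: a=2 ⇒ p=2252, q=105
i=6: a=10 ⇒ p=23335, q=1088
…
i=8: a=1 ⇒ p=72257, q=3369
i=9: a=3 ⇒ p=265693, q=12388
i=10: a=4 ⇒ p=1135029, q=52921
i=11: a=2 ⇒ p=2535751, q=118230
(x₁, y₁) = (2535751, 118230);  2535751² − 460·118230² = 1 ✓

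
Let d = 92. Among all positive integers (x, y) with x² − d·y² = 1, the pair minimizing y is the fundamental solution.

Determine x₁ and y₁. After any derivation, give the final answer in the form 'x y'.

[9; 1,1,2,4,2,1,1,18] for √92; ℓ=8 ⇒ convergent index 7
i=0: a=9 ⇒ p=9, q=1
i=1: a=1 ⇒ p=10, q=1
…
i=3: a=2 ⇒ p=48, q=5
…
i=5: a=2 ⇒ p=470, q=49
i=6: a=1 ⇒ p=681, q=71
i=7: a=1 ⇒ p=1151, q=120
(x₁, y₁) = (1151, 120);  1151² − 92·120² = 1 ✓

1151 120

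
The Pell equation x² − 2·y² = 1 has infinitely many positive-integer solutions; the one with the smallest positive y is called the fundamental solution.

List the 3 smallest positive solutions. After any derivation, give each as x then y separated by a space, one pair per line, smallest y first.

√2 → a₀=1, period (2); ℓ=1 odd so k=1
a_0=1:  p_0=1·1+0=1,  q_0=1·0+1=1
a_1=2:  p_1=2·1+1=3,  q_1=2·1+0=2
fundamental: x₁=3, y₁=2  (since 9 − 2·4 = 1)
n=2: (3,2)∘(3,2) = (3·3+2·2·2, 3·2+2·3) = (17,12)
n=3: (17,12)∘(3,2) = (3·17+2·2·12, 3·12+2·17) = (99,70)

3 2
17 12
99 70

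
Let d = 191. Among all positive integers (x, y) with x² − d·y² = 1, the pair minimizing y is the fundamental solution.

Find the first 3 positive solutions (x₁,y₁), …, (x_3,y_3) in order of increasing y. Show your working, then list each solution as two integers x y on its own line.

√191 → a₀=13, period (1,4,1,1,3,…,4,1,26); ℓ=16 even so k=15
k=0  a_k=13  p_k/q_k = 13/1
k=1  a_k=1  p_k/q_k = 14/1
k=2  a_k=4  p_k/q_k = 69/5
k=3  a_k=1  p_k/q_k = 83/6
k=4  a_k=1  p_k/q_k = 152/11
k=5  a_k=3  p_k/q_k = 539/39
…
k=7  a_k=2  p_k/q_k = 2999/217
k=8  a_k=13  p_k/q_k = 40217/2910
k=9  a_k=2  p_k/q_k = 83433/6037
k=10  a_k=2  p_k/q_k = 207083/14984
k=11  a_k=3  p_k/q_k = 704682/50989
k=12  a_k=1  p_k/q_k = 911765/65973
k=13  a_k=1  p_k/q_k = 1616447/116962
k=14  a_k=4  p_k/q_k = 7377553/533821
k=15  a_k=1  p_k/q_k = 8994000/650783
(x₁, y₁) = (8994000, 650783);  8994000² − 191·650783² = 1 ✓
(x_2, y_2) = (8994000·8994000 + 191·650783·650783, 8994000·650783 + 650783·8994000) = (161784071999999, 11706284604000)
(x_3, y_3) = (8994000·161784071999999 + 191·650783·11706284604000, 8994000·11706284604000 + 650783·161784071999999) = (2910171887135973018000, 210572647456751349217)

8994000 650783
161784071999999 11706284604000
2910171887135973018000 210572647456751349217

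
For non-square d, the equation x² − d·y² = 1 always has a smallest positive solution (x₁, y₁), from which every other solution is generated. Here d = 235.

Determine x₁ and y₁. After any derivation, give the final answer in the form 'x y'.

46 3

[15; 3,30] for √235; ℓ=2 ⇒ convergent index 1
k=0  a_k=15  p_k/q_k = 15/1
k=1  a_k=3  p_k/q_k = 46/3
→ (46, 3).  Check: 46²=2116, 235·3²=2115, difference 1.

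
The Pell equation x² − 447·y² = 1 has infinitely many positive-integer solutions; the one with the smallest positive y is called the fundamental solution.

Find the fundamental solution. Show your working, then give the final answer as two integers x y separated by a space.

√447 = [21; 7,42, …], period ℓ=2 (even) → k=1
i=0: a=21 ⇒ p=21, q=1
i=1: a=7 ⇒ p=148, q=7
(x₁, y₁) = (148, 7);  148² − 447·7² = 1 ✓

148 7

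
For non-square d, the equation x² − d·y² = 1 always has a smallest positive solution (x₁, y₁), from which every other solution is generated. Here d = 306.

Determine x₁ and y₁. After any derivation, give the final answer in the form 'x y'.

[17; 2,34] for √306; ℓ=2 ⇒ convergent index 1
step 0: (17, 1)  from 17·(1,0) + (0,1)
step 1: (35, 2)  from 2·(17,1) + (1,0)
(x₁, y₁) = (35, 2);  35² − 306·2² = 1 ✓

35 2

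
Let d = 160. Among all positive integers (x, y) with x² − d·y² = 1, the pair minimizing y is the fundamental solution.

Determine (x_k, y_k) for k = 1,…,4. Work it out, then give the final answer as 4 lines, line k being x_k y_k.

[12; 1,1,1,5,1,1,1,24] for √160; ℓ=8 ⇒ convergent index 7
k=0  a_k=12  p_k/q_k = 12/1
k=1  a_k=1  p_k/q_k = 13/1
k=2  a_k=1  p_k/q_k = 25/2
…
k=5  a_k=1  p_k/q_k = 253/20
k=6  a_k=1  p_k/q_k = 468/37
k=7  a_k=1  p_k/q_k = 721/57
fundamental: x₁=721, y₁=57  (since 519841 − 160·3249 = 1)
(721+57√160)^2 = 1039681 + 82194√160
(721+57√160)^3 = 1499219281 + 118523691√160
(721+57√160)^4 = 2161873163521 + 170911080228√160

721 57
1039681 82194
1499219281 118523691
2161873163521 170911080228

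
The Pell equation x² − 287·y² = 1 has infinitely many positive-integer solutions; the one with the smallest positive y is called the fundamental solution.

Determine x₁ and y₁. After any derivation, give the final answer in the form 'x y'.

√287 → a₀=16, period (1,15,1,32); ℓ=4 even so k=3
step 0: (16, 1)  from 16·(1,0) + (0,1)
…
step 2: (271, 16)  from 15·(17,1) + (16,1)
step 3: (288, 17)  from 1·(271,16) + (17,1)
fundamental: x₁=288, y₁=17  (since 82944 − 287·289 = 1)

288 17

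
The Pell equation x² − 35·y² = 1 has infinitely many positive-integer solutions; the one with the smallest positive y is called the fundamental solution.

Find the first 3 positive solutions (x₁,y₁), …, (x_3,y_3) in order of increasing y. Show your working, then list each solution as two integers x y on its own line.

6 1
71 12
846 143

√35 = [5; 1,10, …], period ℓ=2 (even) → k=1
i=0: a=5 ⇒ p=5, q=1
i=1: a=1 ⇒ p=6, q=1
→ (6, 1).  Check: 6²=36, 35·1²=35, difference 1.
(6+1√35)^2 = 71 + 12√35
(6+1√35)^3 = 846 + 143√35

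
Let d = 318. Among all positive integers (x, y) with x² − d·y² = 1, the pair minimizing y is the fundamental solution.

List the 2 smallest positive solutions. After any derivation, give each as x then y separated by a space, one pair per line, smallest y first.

[17; 1,4,1,34] for √318; ℓ=4 ⇒ convergent index 3
a_0=17:  p_0=17·1+0=17,  q_0=17·0+1=1
a_1=1:  p_1=1·17+1=18,  q_1=1·1+0=1
a_2=4:  p_2=4·18+17=89,  q_2=4·1+1=5
a_3=1:  p_3=1·89+18=107,  q_3=1·5+1=6
→ (107, 6).  Check: 107²=11449, 318·6²=11448, difference 1.
(107+6√318)^2 = 22897 + 1284√318

107 6
22897 1284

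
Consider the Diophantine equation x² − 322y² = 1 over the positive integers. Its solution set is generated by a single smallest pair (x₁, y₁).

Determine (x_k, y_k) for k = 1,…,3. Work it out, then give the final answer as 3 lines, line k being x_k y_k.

323 18
208657 11628
134792099 7511670

√322 → a₀=17, period (1,16,1,34); ℓ=4 even so k=3
a_0=17:  p_0=17·1+0=17,  q_0=17·0+1=1
…
a_2=16:  p_2=16·18+17=305,  q_2=16·1+1=17
a_3=1:  p_3=1·305+18=323,  q_3=1·17+1=18
(x₁, y₁) = (323, 18);  323² − 322·18² = 1 ✓
(x_2, y_2) = (323·323 + 322·18·18, 323·18 + 18·323) = (208657, 11628)
(x_3, y_3) = (323·208657 + 322·18·11628, 323·11628 + 18·208657) = (134792099, 7511670)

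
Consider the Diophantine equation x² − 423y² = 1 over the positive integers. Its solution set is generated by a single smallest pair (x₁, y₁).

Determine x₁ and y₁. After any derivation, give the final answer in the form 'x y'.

√423 = [20; 1,1,3,4,3,1,1,40, …], period ℓ=8 (even) → k=7
step 0: (20, 1)  from 20·(1,0) + (0,1)
step 1: (21, 1)  from 1·(20,1) + (1,0)
step 2: (41, 2)  from 1·(21,1) + (20,1)
…
step 6: (2612, 127)  from 1·(1995,97) + (617,30)
step 7: (4607, 224)  from 1·(2612,127) + (1995,97)
fundamental: x₁=4607, y₁=224  (since 21224449 − 423·50176 = 1)

4607 224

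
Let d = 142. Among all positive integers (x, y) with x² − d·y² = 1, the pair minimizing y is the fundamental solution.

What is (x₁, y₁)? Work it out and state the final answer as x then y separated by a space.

143 12

√142 → a₀=11, period (1,10,1,22); ℓ=4 even so k=3
a_0=11:  p_0=11·1+0=11,  q_0=11·0+1=1
…
a_2=10:  p_2=10·12+11=131,  q_2=10·1+1=11
a_3=1:  p_3=1·131+12=143,  q_3=1·11+1=12
(x₁, y₁) = (143, 12);  143² − 142·12² = 1 ✓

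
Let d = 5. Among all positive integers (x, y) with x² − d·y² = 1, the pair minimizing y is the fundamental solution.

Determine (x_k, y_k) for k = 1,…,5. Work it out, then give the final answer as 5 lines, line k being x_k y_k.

[2; 4] for √5; ℓ=1 ⇒ convergent index 1
a_0=2:  p_0=2·1+0=2,  q_0=2·0+1=1
a_1=4:  p_1=4·2+1=9,  q_1=4·1+0=4
(x₁, y₁) = (9, 4);  9² − 5·4² = 1 ✓
(9+4√5)^2 = 161 + 72√5
(9+4√5)^3 = 2889 + 1292√5
(9+4√5)^4 = 51841 + 23184√5
(9+4√5)^5 = 930249 + 416020√5

9 4
161 72
2889 1292
51841 23184
930249 416020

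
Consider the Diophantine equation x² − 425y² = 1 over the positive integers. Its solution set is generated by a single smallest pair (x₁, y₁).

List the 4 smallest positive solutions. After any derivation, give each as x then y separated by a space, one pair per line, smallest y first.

√425 → a₀=20, period (1,1,1,1,1,1,40); ℓ=7 odd so k=13
step 0: (20, 1)  from 20·(1,0) + (0,1)
step 1: (21, 1)  from 1·(20,1) + (1,0)
step 2: (41, 2)  from 1·(21,1) + (20,1)
step 3: (62, 3)  from 1·(41,2) + (21,1)
step 4: (103, 5)  from 1·(62,3) + (41,2)
step 5: (165, 8)  from 1·(103,5) + (62,3)
step 6: (268, 13)  from 1·(165,8) + (103,5)
step 7: (10885, 528)  from 40·(268,13) + (165,8)
step 8: (11153, 541)  from 1·(10885,528) + (268,13)
…
step 10: (33191, 1610)  from 1·(22038,1069) + (11153,541)
step 11: (55229, 2679)  from 1·(33191,1610) + (22038,1069)
step 12: (88420, 4289)  from 1·(55229,2679) + (33191,1610)
step 13: (143649, 6968)  from 1·(88420,4289) + (55229,2679)
(x₁, y₁) = (143649, 6968);  143649² − 425·6968² = 1 ✓
(x_2, y_2) = (143649·143649 + 425·6968·6968, 143649·6968 + 6968·143649) = (41270070401, 2001892464)
(x_3, y_3) = (143649·41270070401 + 425·6968·2001892464, 143649·2001892464 + 6968·41270070401) = (11856808685922849, 575139701115304)
(x_4, y_4) = (143649·11856808685922849 + 425·6968·575139701115304, 143649·575139701115304 + 6968·11856808685922849) = (3406437421806992601601, 165236485849022716128)

143649 6968
41270070401 2001892464
11856808685922849 575139701115304
3406437421806992601601 165236485849022716128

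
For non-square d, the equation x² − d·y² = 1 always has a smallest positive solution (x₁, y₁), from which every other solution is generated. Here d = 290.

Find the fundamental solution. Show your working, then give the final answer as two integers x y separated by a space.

[17; 34] for √290; ℓ=1 ⇒ convergent index 1
a_0=17:  p_0=17·1+0=17,  q_0=17·0+1=1
a_1=34:  p_1=34·17+1=579,  q_1=34·1+0=34
fundamental: x₁=579, y₁=34  (since 335241 − 290·1156 = 1)

579 34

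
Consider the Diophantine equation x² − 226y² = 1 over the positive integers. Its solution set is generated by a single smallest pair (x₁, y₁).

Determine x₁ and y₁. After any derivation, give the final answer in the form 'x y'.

√226 → a₀=15, period (30); ℓ=1 odd so k=1
a_0=15:  p_0=15·1+0=15,  q_0=15·0+1=1
a_1=30:  p_1=30·15+1=451,  q_1=30·1+0=30
→ (451, 30).  Check: 451²=203401, 226·30²=203400, difference 1.

451 30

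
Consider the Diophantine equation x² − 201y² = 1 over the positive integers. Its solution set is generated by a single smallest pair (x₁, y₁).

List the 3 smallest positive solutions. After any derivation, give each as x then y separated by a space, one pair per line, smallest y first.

[14; 5,1,1,1,2,…,1,5,28] for √201; ℓ=14 ⇒ convergent index 13
i=0: a=14 ⇒ p=14, q=1
…
i=3: a=1 ⇒ p=156, q=11
i=4: a=1 ⇒ p=241, q=17
…
i=6: a=1 ⇒ p=879, q=62
i=7: a=8 ⇒ p=7670, q=541
…
i=10: a=1 ⇒ p=33317, q=2350
i=11: a=1 ⇒ p=58085, q=4097
i=12: a=1 ⇒ p=91402, q=6447
i=13: a=5 ⇒ p=515095, q=36332
→ (515095, 36332).  Check: 515095²=265322859025, 201·36332²=265322859024, difference 1.
(x_2, y_2) = (515095·515095 + 201·36332·36332, 515095·36332 + 36332·515095) = (530645718049, 37428863080)
(x_3, y_3) = (515095·530645718049 + 201·36332·37428863080, 515095·37428863080 + 36332·530645718049) = (546665912276384215, 38558840456348868)

515095 36332
530645718049 37428863080
546665912276384215 38558840456348868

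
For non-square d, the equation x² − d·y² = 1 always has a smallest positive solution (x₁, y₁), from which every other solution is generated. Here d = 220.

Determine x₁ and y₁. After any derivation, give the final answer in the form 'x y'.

√220 = [14; 1,4,1,28, …], period ℓ=4 (even) → k=3
i=0: a=14 ⇒ p=14, q=1
i=1: a=1 ⇒ p=15, q=1
i=2: a=4 ⇒ p=74, q=5
i=3: a=1 ⇒ p=89, q=6
→ (89, 6).  Check: 89²=7921, 220·6²=7920, difference 1.

89 6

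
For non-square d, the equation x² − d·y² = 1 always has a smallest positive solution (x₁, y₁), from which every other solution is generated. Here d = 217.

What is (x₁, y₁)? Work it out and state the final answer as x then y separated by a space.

3844063 260952

d=217: √d = [14; 1,2,1,2,1,…,2,1,28] (ℓ=16, even), read p_15/q_15
k=0  a_k=14  p_k/q_k = 14/1
k=1  a_k=1  p_k/q_k = 15/1
…
k=3  a_k=1  p_k/q_k = 59/4
k=4  a_k=2  p_k/q_k = 162/11
k=5  a_k=1  p_k/q_k = 221/15
k=6  a_k=1  p_k/q_k = 383/26
…
k=8  a_k=4  p_k/q_k = 15055/1022
…
k=11  a_k=1  p_k/q_k = 293381/19916
…
k=13  a_k=1  p_k/q_k = 1034361/70217
k=14  a_k=2  p_k/q_k = 2809702/190735
k=15  a_k=1  p_k/q_k = 3844063/260952
→ (3844063, 260952).  Check: 3844063²=14776820347969, 217·260952²=14776820347968, difference 1.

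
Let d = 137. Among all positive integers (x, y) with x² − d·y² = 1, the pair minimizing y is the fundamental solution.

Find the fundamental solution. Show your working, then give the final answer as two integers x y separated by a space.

[11; 1,2,2,1,1,2,2,1,22] for √137; ℓ=9 ⇒ convergent index 17
a_0=11:  p_0=11·1+0=11,  q_0=11·0+1=1
…
a_3=2:  p_3=2·35+12=82,  q_3=2·3+1=7
…
a_5=1:  p_5=1·117+82=199,  q_5=1·10+7=17
a_6=2:  p_6=2·199+117=515,  q_6=2·17+10=44
…
a_9=22:  p_9=22·1744+1229=39597,  q_9=22·149+105=3383
…
a_16=2:  p_16=2·1796332+694077=4286741,  q_16=2·153471+59299=366241
a_17=1:  p_17=1·4286741+1796332=6083073,  q_17=1·366241+153471=519712
→ (6083073, 519712).  Check: 6083073²=37003777123329, 137·519712²=37003777123328, difference 1.

6083073 519712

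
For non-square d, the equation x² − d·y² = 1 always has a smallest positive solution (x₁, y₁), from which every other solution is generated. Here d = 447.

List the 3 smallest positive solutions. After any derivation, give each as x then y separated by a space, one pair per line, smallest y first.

148 7
43807 2072
12966724 613305

√447 → a₀=21, period (7,42); ℓ=2 even so k=1
step 0: (21, 1)  from 21·(1,0) + (0,1)
step 1: (148, 7)  from 7·(21,1) + (1,0)
fundamental: x₁=148, y₁=7  (since 21904 − 447·49 = 1)
n=2: (148,7)∘(148,7) = (148·148+447·7·7, 148·7+7·148) = (43807,2072)
n=3: (43807,2072)∘(148,7) = (148·43807+447·7·2072, 148·2072+7·43807) = (12966724,613305)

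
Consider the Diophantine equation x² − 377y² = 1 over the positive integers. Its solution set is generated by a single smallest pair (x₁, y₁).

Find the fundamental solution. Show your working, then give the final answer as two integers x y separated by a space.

d=377: √d = [19; 2,2,2,38] (ℓ=4, even), read p_3/q_3
i=0: a=19 ⇒ p=19, q=1
…
i=2: a=2 ⇒ p=97, q=5
i=3: a=2 ⇒ p=233, q=12
→ (233, 12).  Check: 233²=54289, 377·12²=54288, difference 1.

233 12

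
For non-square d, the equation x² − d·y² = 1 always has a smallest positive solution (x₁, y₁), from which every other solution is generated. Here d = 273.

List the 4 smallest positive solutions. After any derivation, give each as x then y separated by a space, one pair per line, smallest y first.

727 44
1057057 63976
1536960151 93021060
2234739002497 135252557264

√273 = [16; 1,1,10,1,1,32, …], period ℓ=6 (even) → k=5
k=0  a_k=16  p_k/q_k = 16/1
k=1  a_k=1  p_k/q_k = 17/1
k=2  a_k=1  p_k/q_k = 33/2
k=3  a_k=10  p_k/q_k = 347/21
k=4  a_k=1  p_k/q_k = 380/23
k=5  a_k=1  p_k/q_k = 727/44
→ (727, 44).  Check: 727²=528529, 273·44²=528528, difference 1.
(727+44√273)^2 = 1057057 + 63976√273
(727+44√273)^3 = 1536960151 + 93021060√273
(727+44√273)^4 = 2234739002497 + 135252557264√273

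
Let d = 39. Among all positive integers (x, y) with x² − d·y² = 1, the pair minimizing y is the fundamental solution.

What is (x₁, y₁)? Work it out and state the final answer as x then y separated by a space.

√39 → a₀=6, period (4,12); ℓ=2 even so k=1
step 0: (6, 1)  from 6·(1,0) + (0,1)
step 1: (25, 4)  from 4·(6,1) + (1,0)
→ (25, 4).  Check: 25²=625, 39·4²=624, difference 1.

25 4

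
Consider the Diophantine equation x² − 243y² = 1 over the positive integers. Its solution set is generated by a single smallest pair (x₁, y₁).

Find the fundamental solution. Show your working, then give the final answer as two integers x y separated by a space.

d=243: √d = [15; 1,1,2,3,15,3,2,1,1,30] (ℓ=10, even), read p_9/q_9
step 0: (15, 1)  from 15·(1,0) + (0,1)
step 1: (16, 1)  from 1·(15,1) + (1,0)
step 2: (31, 2)  from 1·(16,1) + (15,1)
step 3: (78, 5)  from 2·(31,2) + (16,1)
…
step 5: (4053, 260)  from 15·(265,17) + (78,5)
…
step 8: (41325, 2651)  from 1·(28901,1854) + (12424,797)
step 9: (70226, 4505)  from 1·(41325,2651) + (28901,1854)
(x₁, y₁) = (70226, 4505);  70226² − 243·4505² = 1 ✓

70226 4505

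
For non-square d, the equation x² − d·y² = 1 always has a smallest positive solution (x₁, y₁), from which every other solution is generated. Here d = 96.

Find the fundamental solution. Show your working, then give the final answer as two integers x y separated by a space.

49 5

d=96: √d = [9; 1,3,1,18] (ℓ=4, even), read p_3/q_3
a_0=9:  p_0=9·1+0=9,  q_0=9·0+1=1
…
a_2=3:  p_2=3·10+9=39,  q_2=3·1+1=4
a_3=1:  p_3=1·39+10=49,  q_3=1·4+1=5
→ (49, 5).  Check: 49²=2401, 96·5²=2400, difference 1.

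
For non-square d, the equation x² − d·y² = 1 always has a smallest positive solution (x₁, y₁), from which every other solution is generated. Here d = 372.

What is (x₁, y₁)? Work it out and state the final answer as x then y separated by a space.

12151 630

√372 = [19; 3,2,12,2,3,38, …], period ℓ=6 (even) → k=5
i=0: a=19 ⇒ p=19, q=1
…
i=4: a=2 ⇒ p=3491, q=181
i=5: a=3 ⇒ p=12151, q=630
→ (12151, 630).  Check: 12151²=147646801, 372·630²=147646800, difference 1.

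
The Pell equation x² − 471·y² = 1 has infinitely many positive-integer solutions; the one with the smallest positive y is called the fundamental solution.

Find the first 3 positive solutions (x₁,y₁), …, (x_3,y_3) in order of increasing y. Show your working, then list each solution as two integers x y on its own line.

√471 = [21; 1,2,2,1,3,…,2,1,42, …], period ℓ=14 (even) → k=13
i=0: a=21 ⇒ p=21, q=1
i=1: a=1 ⇒ p=22, q=1
…
i=6: a=4 ⇒ p=3429, q=158
…
i=9: a=3 ⇒ p=644804, q=29711
…
i=11: a=2 ⇒ p=2331742, q=107441
i=12: a=2 ⇒ p=5506953, q=253747
i=13: a=1 ⇒ p=7838695, q=361188
→ (7838695, 361188).  Check: 7838695²=61445139303025, 471·361188²=61445139303024, difference 1.
(7838695+361188√471)^2 = 122890278606049 + 5662485139320√471
(7838695+361188√471)^3 = 1926598824915678693415 + 88772987898323613612√471

7838695 361188
122890278606049 5662485139320
1926598824915678693415 88772987898323613612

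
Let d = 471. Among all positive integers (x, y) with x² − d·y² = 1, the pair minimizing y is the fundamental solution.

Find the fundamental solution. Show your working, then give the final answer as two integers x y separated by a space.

7838695 361188

[21; 1,2,2,1,3,…,2,1,42] for √471; ℓ=14 ⇒ convergent index 13
i=0: a=21 ⇒ p=21, q=1
i=1: a=1 ⇒ p=22, q=1
…
i=3: a=2 ⇒ p=152, q=7
i=4: a=1 ⇒ p=217, q=10
i=5: a=3 ⇒ p=803, q=37
i=6: a=4 ⇒ p=3429, q=158
i=7: a=14 ⇒ p=48809, q=2249
…
i=12: a=2 ⇒ p=5506953, q=253747
i=13: a=1 ⇒ p=7838695, q=361188
(x₁, y₁) = (7838695, 361188);  7838695² − 471·361188² = 1 ✓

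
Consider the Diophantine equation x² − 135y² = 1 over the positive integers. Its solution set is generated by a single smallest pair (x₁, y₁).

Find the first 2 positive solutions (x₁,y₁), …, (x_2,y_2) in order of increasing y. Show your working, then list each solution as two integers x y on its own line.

[11; 1,1,1,1,1,1,1,22] for √135; ℓ=8 ⇒ convergent index 7
i=0: a=11 ⇒ p=11, q=1
i=1: a=1 ⇒ p=12, q=1
i=2: a=1 ⇒ p=23, q=2
i=3: a=1 ⇒ p=35, q=3
…
i=6: a=1 ⇒ p=151, q=13
i=7: a=1 ⇒ p=244, q=21
→ (244, 21).  Check: 244²=59536, 135·21²=59535, difference 1.
(x_2, y_2) = (244·244 + 135·21·21, 244·21 + 21·244) = (119071, 10248)

244 21
119071 10248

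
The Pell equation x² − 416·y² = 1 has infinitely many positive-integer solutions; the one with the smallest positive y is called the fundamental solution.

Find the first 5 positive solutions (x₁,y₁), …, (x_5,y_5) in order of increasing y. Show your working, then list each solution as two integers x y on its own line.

√416 = [20; 2,1,1,9,1,1,2,40, …], period ℓ=8 (even) → k=7
step 0: (20, 1)  from 20·(1,0) + (0,1)
step 1: (41, 2)  from 2·(20,1) + (1,0)
step 2: (61, 3)  from 1·(41,2) + (20,1)
…
step 4: (979, 48)  from 9·(102,5) + (61,3)
…
step 6: (2060, 101)  from 1·(1081,53) + (979,48)
step 7: (5201, 255)  from 2·(2060,101) + (1081,53)
→ (5201, 255).  Check: 5201²=27050401, 416·255²=27050400, difference 1.
(x_2, y_2) = (5201·5201 + 416·255·255, 5201·255 + 255·5201) = (54100801, 2652510)
(x_3, y_3) = (5201·54100801 + 416·255·2652510, 5201·2652510 + 255·54100801) = (562756526801, 27591408765)
(x_4, y_4) = (5201·562756526801 + 416·255·27591408765, 5201·27591408765 + 255·562756526801) = (5853793337683201, 287005831321020)
(x_5, y_5) = (5201·5853793337683201 + 416·255·287005831321020, 5201·287005831321020 + 255·5853793337683201) = (60891157735824130001, 2985434629809841275)

5201 255
54100801 2652510
562756526801 27591408765
5853793337683201 287005831321020
60891157735824130001 2985434629809841275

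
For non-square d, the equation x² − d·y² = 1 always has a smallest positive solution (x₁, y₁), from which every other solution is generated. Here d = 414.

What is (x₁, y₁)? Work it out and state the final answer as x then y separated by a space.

24335 1196

√414 → a₀=20, period (2,1,7,2,7,1,2,40); ℓ=8 even so k=7
a_0=20:  p_0=20·1+0=20,  q_0=20·0+1=1
…
a_3=7:  p_3=7·61+41=468,  q_3=7·3+2=23
…
a_6=1:  p_6=1·7447+997=8444,  q_6=1·366+49=415
a_7=2:  p_7=2·8444+7447=24335,  q_7=2·415+366=1196
fundamental: x₁=24335, y₁=1196  (since 592192225 − 414·1430416 = 1)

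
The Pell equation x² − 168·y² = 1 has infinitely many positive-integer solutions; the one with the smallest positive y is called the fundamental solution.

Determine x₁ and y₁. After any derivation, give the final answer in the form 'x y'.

√168 → a₀=12, period (1,24); ℓ=2 even so k=1
a_0=12:  p_0=12·1+0=12,  q_0=12·0+1=1
a_1=1:  p_1=1·12+1=13,  q_1=1·1+0=1
→ (13, 1).  Check: 13²=169, 168·1²=168, difference 1.

13 1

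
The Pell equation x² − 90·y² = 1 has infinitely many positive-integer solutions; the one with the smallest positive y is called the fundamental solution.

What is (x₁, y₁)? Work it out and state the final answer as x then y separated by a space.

√90 = [9; 2,18, …], period ℓ=2 (even) → k=1
a_0=9:  p_0=9·1+0=9,  q_0=9·0+1=1
a_1=2:  p_1=2·9+1=19,  q_1=2·1+0=2
fundamental: x₁=19, y₁=2  (since 361 − 90·4 = 1)

19 2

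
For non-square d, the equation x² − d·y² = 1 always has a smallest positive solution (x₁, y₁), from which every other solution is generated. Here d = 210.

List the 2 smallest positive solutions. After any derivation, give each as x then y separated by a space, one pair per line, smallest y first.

√210 = [14; 2,28, …], period ℓ=2 (even) → k=1
i=0: a=14 ⇒ p=14, q=1
i=1: a=2 ⇒ p=29, q=2
(x₁, y₁) = (29, 2);  29² − 210·2² = 1 ✓
n=2: (29,2)∘(29,2) = (29·29+210·2·2, 29·2+2·29) = (1681,116)

29 2
1681 116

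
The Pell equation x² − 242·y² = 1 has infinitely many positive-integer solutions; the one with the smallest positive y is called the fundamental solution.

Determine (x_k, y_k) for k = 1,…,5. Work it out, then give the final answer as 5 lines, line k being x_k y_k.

19601 1260
768398401 49394520
30122754096401 1936363971780
1180872205318713601 75909340372325040
46292552162781456490001 2975797959339522246300

√242 = [15; 1,1,3,1,14,1,3,1,1,30, …], period ℓ=10 (even) → k=9
step 0: (15, 1)  from 15·(1,0) + (0,1)
step 1: (16, 1)  from 1·(15,1) + (1,0)
step 2: (31, 2)  from 1·(16,1) + (15,1)
…
step 4: (140, 9)  from 1·(109,7) + (31,2)
step 5: (2069, 133)  from 14·(140,9) + (109,7)
…
step 7: (8696, 559)  from 3·(2209,142) + (2069,133)
step 8: (10905, 701)  from 1·(8696,559) + (2209,142)
step 9: (19601, 1260)  from 1·(10905,701) + (8696,559)
fundamental: x₁=19601, y₁=1260  (since 384199201 − 242·1587600 = 1)
(x_2, y_2) = (19601·19601 + 242·1260·1260, 19601·1260 + 1260·19601) = (768398401, 49394520)
(x_3, y_3) = (19601·768398401 + 242·1260·49394520, 19601·49394520 + 1260·768398401) = (30122754096401, 1936363971780)
(x_4, y_4) = (19601·30122754096401 + 242·1260·1936363971780, 19601·1936363971780 + 1260·30122754096401) = (1180872205318713601, 75909340372325040)
(x_5, y_5) = (19601·1180872205318713601 + 242·1260·75909340372325040, 19601·75909340372325040 + 1260·1180872205318713601) = (46292552162781456490001, 2975797959339522246300)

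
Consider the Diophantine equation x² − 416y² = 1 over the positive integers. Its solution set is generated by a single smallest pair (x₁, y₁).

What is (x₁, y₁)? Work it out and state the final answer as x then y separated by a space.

5201 255

√416 → a₀=20, period (2,1,1,9,1,1,2,40); ℓ=8 even so k=7
i=0: a=20 ⇒ p=20, q=1
i=1: a=2 ⇒ p=41, q=2
i=2: a=1 ⇒ p=61, q=3
…
i=4: a=9 ⇒ p=979, q=48
i=5: a=1 ⇒ p=1081, q=53
i=6: a=1 ⇒ p=2060, q=101
i=7: a=2 ⇒ p=5201, q=255
fundamental: x₁=5201, y₁=255  (since 27050401 − 416·65025 = 1)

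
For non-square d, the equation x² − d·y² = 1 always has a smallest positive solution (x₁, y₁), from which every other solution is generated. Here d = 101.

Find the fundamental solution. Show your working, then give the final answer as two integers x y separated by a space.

[10; 20] for √101; ℓ=1 ⇒ convergent index 1
k=0  a_k=10  p_k/q_k = 10/1
k=1  a_k=20  p_k/q_k = 201/20
→ (201, 20).  Check: 201²=40401, 101·20²=40400, difference 1.

201 20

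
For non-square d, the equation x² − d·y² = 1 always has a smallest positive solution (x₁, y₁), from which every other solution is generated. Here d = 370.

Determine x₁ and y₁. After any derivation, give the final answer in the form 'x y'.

√370 = [19; 4,4,38, …], period ℓ=3 (odd) → k=5
i=0: a=19 ⇒ p=19, q=1
…
i=2: a=4 ⇒ p=327, q=17
i=3: a=38 ⇒ p=12503, q=650
i=4: a=4 ⇒ p=50339, q=2617
i=5: a=4 ⇒ p=213859, q=11118
(x₁, y₁) = (213859, 11118);  213859² − 370·11118² = 1 ✓

213859 11118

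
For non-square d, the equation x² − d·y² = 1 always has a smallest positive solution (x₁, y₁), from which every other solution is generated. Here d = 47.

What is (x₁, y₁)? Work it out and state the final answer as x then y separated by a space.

48 7

√47 → a₀=6, period (1,5,1,12); ℓ=4 even so k=3
k=0  a_k=6  p_k/q_k = 6/1
…
k=2  a_k=5  p_k/q_k = 41/6
k=3  a_k=1  p_k/q_k = 48/7
fundamental: x₁=48, y₁=7  (since 2304 − 47·49 = 1)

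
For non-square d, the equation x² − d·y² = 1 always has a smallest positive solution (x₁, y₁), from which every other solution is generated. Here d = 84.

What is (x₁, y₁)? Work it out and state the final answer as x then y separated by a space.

[9; 6,18] for √84; ℓ=2 ⇒ convergent index 1
step 0: (9, 1)  from 9·(1,0) + (0,1)
step 1: (55, 6)  from 6·(9,1) + (1,0)
(x₁, y₁) = (55, 6);  55² − 84·6² = 1 ✓

55 6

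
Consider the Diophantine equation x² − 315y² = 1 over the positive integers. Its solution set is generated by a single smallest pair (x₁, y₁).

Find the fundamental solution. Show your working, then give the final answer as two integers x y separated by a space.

d=315: √d = [17; 1,2,1,34] (ℓ=4, even), read p_3/q_3
a_0=17:  p_0=17·1+0=17,  q_0=17·0+1=1
a_1=1:  p_1=1·17+1=18,  q_1=1·1+0=1
a_2=2:  p_2=2·18+17=53,  q_2=2·1+1=3
a_3=1:  p_3=1·53+18=71,  q_3=1·3+1=4
fundamental: x₁=71, y₁=4  (since 5041 − 315·16 = 1)

71 4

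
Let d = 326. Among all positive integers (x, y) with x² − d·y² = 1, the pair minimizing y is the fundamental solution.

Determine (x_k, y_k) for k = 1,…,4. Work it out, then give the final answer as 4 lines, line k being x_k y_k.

√326 → a₀=18, period (18,36); ℓ=2 even so k=1
a_0=18:  p_0=18·1+0=18,  q_0=18·0+1=1
a_1=18:  p_1=18·18+1=325,  q_1=18·1+0=18
→ (325, 18).  Check: 325²=105625, 326·18²=105624, difference 1.
n=2: (325,18)∘(325,18) = (325·325+326·18·18, 325·18+18·325) = (211249,11700)
n=3: (211249,11700)∘(325,18) = (325·211249+326·18·11700, 325·11700+18·211249) = (137311525,7604982)
n=4: (137311525,7604982)∘(325,18) = (325·137311525+326·18·7604982, 325·7604982+18·137311525) = (89252280001,4943226600)

325 18
211249 11700
137311525 7604982
89252280001 4943226600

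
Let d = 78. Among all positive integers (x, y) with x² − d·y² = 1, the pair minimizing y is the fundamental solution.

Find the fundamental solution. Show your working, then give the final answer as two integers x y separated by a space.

[8; 1,4,1,16] for √78; ℓ=4 ⇒ convergent index 3
a_0=8:  p_0=8·1+0=8,  q_0=8·0+1=1
a_1=1:  p_1=1·8+1=9,  q_1=1·1+0=1
a_2=4:  p_2=4·9+8=44,  q_2=4·1+1=5
a_3=1:  p_3=1·44+9=53,  q_3=1·5+1=6
(x₁, y₁) = (53, 6);  53² − 78·6² = 1 ✓

53 6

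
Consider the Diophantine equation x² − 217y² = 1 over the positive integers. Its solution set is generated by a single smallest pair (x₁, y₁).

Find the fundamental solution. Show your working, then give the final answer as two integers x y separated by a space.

3844063 260952

d=217: √d = [14; 1,2,1,2,1,…,2,1,28] (ℓ=16, even), read p_15/q_15
i=0: a=14 ⇒ p=14, q=1
…
i=2: a=2 ⇒ p=44, q=3
…
i=4: a=2 ⇒ p=162, q=11
i=5: a=1 ⇒ p=221, q=15
i=6: a=1 ⇒ p=383, q=26
…
i=9: a=9 ⇒ p=139163, q=9447
…
i=12: a=2 ⇒ p=740980, q=50301
i=13: a=1 ⇒ p=1034361, q=70217
i=14: a=2 ⇒ p=2809702, q=190735
i=15: a=1 ⇒ p=3844063, q=260952
fundamental: x₁=3844063, y₁=260952  (since 14776820347969 − 217·68095946304 = 1)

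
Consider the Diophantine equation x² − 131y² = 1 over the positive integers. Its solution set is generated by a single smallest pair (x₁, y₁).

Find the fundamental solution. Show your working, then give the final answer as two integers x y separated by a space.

√131 = [11; 2,4,11,4,2,22, …], period ℓ=6 (even) → k=5
step 0: (11, 1)  from 11·(1,0) + (0,1)
…
step 3: (1156, 101)  from 11·(103,9) + (23,2)
step 4: (4727, 413)  from 4·(1156,101) + (103,9)
step 5: (10610, 927)  from 2·(4727,413) + (1156,101)
fundamental: x₁=10610, y₁=927  (since 112572100 − 131·859329 = 1)

10610 927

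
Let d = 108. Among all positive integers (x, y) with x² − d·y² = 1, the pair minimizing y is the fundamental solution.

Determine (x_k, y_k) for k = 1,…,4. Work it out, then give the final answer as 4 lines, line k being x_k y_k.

1351 130
3650401 351260
9863382151 949104390
26650854921601 2564479710520

[10; 2,1,1,4,1,1,2,20] for √108; ℓ=8 ⇒ convergent index 7
i=0: a=10 ⇒ p=10, q=1
…
i=6: a=1 ⇒ p=530, q=51
i=7: a=2 ⇒ p=1351, q=130
(x₁, y₁) = (1351, 130);  1351² − 108·130² = 1 ✓
(1351+130√108)^2 = 3650401 + 351260√108
(1351+130√108)^3 = 9863382151 + 949104390√108
(1351+130√108)^4 = 26650854921601 + 2564479710520√108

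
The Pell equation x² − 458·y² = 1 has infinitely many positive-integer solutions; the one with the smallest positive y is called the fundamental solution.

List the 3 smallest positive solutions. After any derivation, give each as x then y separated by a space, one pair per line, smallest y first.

22899 1070
1048728401 49003860
48029663286099 2244278779210

√458 = [21; 2,2,42, …], period ℓ=3 (odd) → k=5
k=0  a_k=21  p_k/q_k = 21/1
…
k=3  a_k=42  p_k/q_k = 4537/212
k=4  a_k=2  p_k/q_k = 9181/429
k=5  a_k=2  p_k/q_k = 22899/1070
fundamental: x₁=22899, y₁=1070  (since 524364201 − 458·1144900 = 1)
(22899+1070√458)^2 = 1048728401 + 49003860√458
(22899+1070√458)^3 = 48029663286099 + 2244278779210√458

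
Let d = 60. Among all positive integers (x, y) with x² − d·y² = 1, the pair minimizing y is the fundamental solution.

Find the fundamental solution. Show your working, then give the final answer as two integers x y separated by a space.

√60 = [7; 1,2,1,14, …], period ℓ=4 (even) → k=3
i=0: a=7 ⇒ p=7, q=1
i=1: a=1 ⇒ p=8, q=1
i=2: a=2 ⇒ p=23, q=3
i=3: a=1 ⇒ p=31, q=4
(x₁, y₁) = (31, 4);  31² − 60·4² = 1 ✓

31 4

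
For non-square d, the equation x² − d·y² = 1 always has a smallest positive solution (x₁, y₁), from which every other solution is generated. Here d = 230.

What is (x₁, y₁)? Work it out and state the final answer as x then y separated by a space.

[15; 6,30] for √230; ℓ=2 ⇒ convergent index 1
k=0  a_k=15  p_k/q_k = 15/1
k=1  a_k=6  p_k/q_k = 91/6
(x₁, y₁) = (91, 6);  91² − 230·6² = 1 ✓

91 6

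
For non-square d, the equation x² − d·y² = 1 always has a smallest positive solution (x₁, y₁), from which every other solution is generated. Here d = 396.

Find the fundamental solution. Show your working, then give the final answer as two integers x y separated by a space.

d=396: √d = [19; 1,8,1,38] (ℓ=4, even), read p_3/q_3
step 0: (19, 1)  from 19·(1,0) + (0,1)
…
step 2: (179, 9)  from 8·(20,1) + (19,1)
step 3: (199, 10)  from 1·(179,9) + (20,1)
fundamental: x₁=199, y₁=10  (since 39601 − 396·100 = 1)

199 10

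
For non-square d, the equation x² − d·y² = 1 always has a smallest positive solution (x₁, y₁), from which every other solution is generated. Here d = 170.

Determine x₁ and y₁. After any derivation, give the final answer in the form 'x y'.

339 26

d=170: √d = [13; 26] (ℓ=1, odd), read p_1/q_1
a_0=13:  p_0=13·1+0=13,  q_0=13·0+1=1
a_1=26:  p_1=26·13+1=339,  q_1=26·1+0=26
→ (339, 26).  Check: 339²=114921, 170·26²=114920, difference 1.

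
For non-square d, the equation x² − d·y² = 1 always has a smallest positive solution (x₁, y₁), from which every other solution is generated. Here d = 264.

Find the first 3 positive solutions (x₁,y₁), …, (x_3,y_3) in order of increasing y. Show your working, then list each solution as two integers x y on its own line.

65 4
8449 520
1098305 67596

d=264: √d = [16; 4,32] (ℓ=2, even), read p_1/q_1
step 0: (16, 1)  from 16·(1,0) + (0,1)
step 1: (65, 4)  from 4·(16,1) + (1,0)
→ (65, 4).  Check: 65²=4225, 264·4²=4224, difference 1.
(x_2, y_2) = (65·65 + 264·4·4, 65·4 + 4·65) = (8449, 520)
(x_3, y_3) = (65·8449 + 264·4·520, 65·520 + 4·8449) = (1098305, 67596)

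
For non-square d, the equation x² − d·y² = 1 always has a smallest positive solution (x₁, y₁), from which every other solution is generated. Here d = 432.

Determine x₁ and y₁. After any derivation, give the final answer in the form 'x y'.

√432 = [20; 1,3,1,1,1,3,1,40, …], period ℓ=8 (even) → k=7
k=0  a_k=20  p_k/q_k = 20/1
k=1  a_k=1  p_k/q_k = 21/1
k=2  a_k=3  p_k/q_k = 83/4
…
k=6  a_k=3  p_k/q_k = 1060/51
k=7  a_k=1  p_k/q_k = 1351/65
(x₁, y₁) = (1351, 65);  1351² − 432·65² = 1 ✓

1351 65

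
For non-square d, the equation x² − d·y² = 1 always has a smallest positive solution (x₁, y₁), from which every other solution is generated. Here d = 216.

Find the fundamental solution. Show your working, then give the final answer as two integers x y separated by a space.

485 33

d=216: √d = [14; 1,2,3,2,1,28] (ℓ=6, even), read p_5/q_5
a_0=14:  p_0=14·1+0=14,  q_0=14·0+1=1
a_1=1:  p_1=1·14+1=15,  q_1=1·1+0=1
…
a_4=2:  p_4=2·147+44=338,  q_4=2·10+3=23
a_5=1:  p_5=1·338+147=485,  q_5=1·23+10=33
fundamental: x₁=485, y₁=33  (since 235225 − 216·1089 = 1)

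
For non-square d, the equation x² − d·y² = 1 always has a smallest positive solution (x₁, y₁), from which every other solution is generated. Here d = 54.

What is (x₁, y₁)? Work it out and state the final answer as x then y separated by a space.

485 66

d=54: √d = [7; 2,1,6,1,2,14] (ℓ=6, even), read p_5/q_5
i=0: a=7 ⇒ p=7, q=1
…
i=3: a=6 ⇒ p=147, q=20
i=4: a=1 ⇒ p=169, q=23
i=5: a=2 ⇒ p=485, q=66
→ (485, 66).  Check: 485²=235225, 54·66²=235224, difference 1.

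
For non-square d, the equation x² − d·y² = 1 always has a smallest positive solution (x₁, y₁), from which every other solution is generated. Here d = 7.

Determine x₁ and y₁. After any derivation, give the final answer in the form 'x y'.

d=7: √d = [2; 1,1,1,4] (ℓ=4, even), read p_3/q_3
a_0=2:  p_0=2·1+0=2,  q_0=2·0+1=1
a_1=1:  p_1=1·2+1=3,  q_1=1·1+0=1
a_2=1:  p_2=1·3+2=5,  q_2=1·1+1=2
a_3=1:  p_3=1·5+3=8,  q_3=1·2+1=3
(x₁, y₁) = (8, 3);  8² − 7·3² = 1 ✓

8 3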